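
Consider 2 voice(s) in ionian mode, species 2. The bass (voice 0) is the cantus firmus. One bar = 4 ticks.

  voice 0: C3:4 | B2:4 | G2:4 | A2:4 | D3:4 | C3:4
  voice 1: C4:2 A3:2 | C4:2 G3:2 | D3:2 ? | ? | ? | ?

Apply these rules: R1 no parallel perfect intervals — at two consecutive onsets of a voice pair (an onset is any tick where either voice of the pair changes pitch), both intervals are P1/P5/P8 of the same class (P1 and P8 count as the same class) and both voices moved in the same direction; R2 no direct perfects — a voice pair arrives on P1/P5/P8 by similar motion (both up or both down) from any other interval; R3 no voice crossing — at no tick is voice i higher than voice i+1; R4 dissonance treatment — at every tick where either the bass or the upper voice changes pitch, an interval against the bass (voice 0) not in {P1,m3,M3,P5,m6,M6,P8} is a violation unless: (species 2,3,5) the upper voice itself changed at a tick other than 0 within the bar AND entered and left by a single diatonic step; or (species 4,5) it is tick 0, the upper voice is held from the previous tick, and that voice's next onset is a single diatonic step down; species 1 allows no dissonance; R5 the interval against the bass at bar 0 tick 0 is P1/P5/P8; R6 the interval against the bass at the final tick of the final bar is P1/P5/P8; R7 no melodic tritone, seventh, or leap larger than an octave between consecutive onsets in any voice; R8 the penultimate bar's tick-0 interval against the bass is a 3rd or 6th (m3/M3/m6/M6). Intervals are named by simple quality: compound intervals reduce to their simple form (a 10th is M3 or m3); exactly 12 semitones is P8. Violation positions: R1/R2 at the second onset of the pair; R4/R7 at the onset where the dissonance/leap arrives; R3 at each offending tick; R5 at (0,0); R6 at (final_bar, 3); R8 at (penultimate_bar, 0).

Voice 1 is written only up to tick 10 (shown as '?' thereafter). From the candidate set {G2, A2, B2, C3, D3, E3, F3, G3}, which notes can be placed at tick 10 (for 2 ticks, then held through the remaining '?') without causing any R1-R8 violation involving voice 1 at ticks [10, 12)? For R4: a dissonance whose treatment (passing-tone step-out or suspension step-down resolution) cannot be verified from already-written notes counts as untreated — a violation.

G2: legal
A2: violates R4
B2: legal
C3: violates R4
D3: legal
E3: legal
F3: violates R4
G3: legal

{B2, D3, E3, G2, G3}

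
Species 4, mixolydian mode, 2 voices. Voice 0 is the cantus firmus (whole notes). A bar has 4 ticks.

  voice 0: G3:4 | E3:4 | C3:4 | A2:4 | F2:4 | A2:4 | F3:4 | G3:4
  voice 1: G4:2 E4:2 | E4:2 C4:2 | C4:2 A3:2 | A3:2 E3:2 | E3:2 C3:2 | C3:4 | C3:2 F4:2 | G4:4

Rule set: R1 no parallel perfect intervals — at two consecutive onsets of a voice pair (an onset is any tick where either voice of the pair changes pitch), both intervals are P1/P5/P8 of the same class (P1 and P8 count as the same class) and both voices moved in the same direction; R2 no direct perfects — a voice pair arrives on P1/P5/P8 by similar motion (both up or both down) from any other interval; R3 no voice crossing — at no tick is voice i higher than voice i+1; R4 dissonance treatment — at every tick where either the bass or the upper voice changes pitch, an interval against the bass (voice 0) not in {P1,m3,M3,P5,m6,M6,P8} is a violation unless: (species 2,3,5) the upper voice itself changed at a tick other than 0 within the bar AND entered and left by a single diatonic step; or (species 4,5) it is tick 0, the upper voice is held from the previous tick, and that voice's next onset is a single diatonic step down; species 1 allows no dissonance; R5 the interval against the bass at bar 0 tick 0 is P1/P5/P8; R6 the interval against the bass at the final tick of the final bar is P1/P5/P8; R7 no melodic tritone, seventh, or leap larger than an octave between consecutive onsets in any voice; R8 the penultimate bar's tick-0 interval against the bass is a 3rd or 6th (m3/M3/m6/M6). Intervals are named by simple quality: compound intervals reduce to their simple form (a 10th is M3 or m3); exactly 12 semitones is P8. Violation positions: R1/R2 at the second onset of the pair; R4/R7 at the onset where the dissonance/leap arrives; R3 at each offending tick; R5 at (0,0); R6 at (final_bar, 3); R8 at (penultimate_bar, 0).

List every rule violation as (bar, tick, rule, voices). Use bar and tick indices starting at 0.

(4, 0, R4, (0, 1))
(6, 0, R3, (0, 1))
(6, 0, R4, (0, 1))
(6, 0, R8, (0, 1))
(6, 1, R3, (0, 1))
(6, 2, R7, (1,))
(7, 0, R1, (0, 1))

bar 0: v0=G3 v1=G4 downbeat P8
bar 1: v0=E3 v1=E4 downbeat P8
bar 2: v0=C3 v1=C4 downbeat P8
bar 3: v0=A2 v1=A3 downbeat P8
bar 4: v0=F2 v1=E3 downbeat M7
bar 5: v0=A2 v1=C3 downbeat m3
bar 6: v0=F3 v1=C3 downbeat P4
bar 7: v0=G3 v1=G4 downbeat P8
  -> R4 @ bar 4 tick 0 v(0, 1): F2/E3 M7 untreated
  -> R3 @ bar 6 tick 0 v(0, 1): F3 above C3
  -> R4 @ bar 6 tick 0 v(0, 1): F3/C3 P4 untreated
  -> R8 @ bar 6 tick 0 v(0, 1): penult P4 not 3rd/6th
  -> R3 @ bar 6 tick 1 v(0, 1): F3 above C3
  -> R7 @ bar 6 tick 2 v(1,): C3->F4 leap 17st
  -> R1 @ bar 7 tick 0 v(0, 1): F3/F4 P8 -> G3/G4 P8 similar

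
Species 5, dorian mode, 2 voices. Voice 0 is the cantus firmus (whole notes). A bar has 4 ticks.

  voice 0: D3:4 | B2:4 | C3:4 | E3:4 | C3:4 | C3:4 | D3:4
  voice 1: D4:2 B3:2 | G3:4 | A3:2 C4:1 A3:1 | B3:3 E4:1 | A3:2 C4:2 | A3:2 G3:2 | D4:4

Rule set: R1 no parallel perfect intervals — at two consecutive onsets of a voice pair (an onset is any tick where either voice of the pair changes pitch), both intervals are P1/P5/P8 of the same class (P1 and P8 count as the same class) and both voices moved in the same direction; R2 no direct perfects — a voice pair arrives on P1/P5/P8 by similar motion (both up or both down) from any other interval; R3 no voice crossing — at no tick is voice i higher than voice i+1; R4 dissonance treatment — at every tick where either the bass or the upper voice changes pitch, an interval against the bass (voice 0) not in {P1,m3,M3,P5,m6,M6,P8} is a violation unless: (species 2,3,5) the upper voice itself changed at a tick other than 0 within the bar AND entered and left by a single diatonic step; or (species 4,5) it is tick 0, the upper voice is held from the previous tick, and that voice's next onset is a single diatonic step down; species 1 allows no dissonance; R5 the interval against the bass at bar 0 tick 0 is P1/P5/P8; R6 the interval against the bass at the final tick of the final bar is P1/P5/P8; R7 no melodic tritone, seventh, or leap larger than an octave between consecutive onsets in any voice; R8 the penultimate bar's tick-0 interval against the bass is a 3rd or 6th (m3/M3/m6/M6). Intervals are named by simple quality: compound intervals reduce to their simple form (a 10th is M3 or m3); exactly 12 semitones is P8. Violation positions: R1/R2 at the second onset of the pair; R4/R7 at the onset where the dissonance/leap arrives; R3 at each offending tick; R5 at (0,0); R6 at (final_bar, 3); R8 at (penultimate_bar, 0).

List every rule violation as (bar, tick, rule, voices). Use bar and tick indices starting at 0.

bar 0: v0=D3 v1=D4 downbeat P8
bar 1: v0=B2 v1=G3 downbeat m6
bar 2: v0=C3 v1=A3 downbeat M6
bar 3: v0=E3 v1=B3 downbeat P5
bar 4: v0=C3 v1=A3 downbeat M6
bar 5: v0=C3 v1=A3 downbeat M6
bar 6: v0=D3 v1=D4 downbeat P8
  -> R2 @ bar 3 tick 0 v(0, 1): C3/A3 M6 -> E3/B3 P5 similar
  -> R2 @ bar 6 tick 0 v(0, 1): C3/G3 P5 -> D3/D4 P8 similar

(3, 0, R2, (0, 1))
(6, 0, R2, (0, 1))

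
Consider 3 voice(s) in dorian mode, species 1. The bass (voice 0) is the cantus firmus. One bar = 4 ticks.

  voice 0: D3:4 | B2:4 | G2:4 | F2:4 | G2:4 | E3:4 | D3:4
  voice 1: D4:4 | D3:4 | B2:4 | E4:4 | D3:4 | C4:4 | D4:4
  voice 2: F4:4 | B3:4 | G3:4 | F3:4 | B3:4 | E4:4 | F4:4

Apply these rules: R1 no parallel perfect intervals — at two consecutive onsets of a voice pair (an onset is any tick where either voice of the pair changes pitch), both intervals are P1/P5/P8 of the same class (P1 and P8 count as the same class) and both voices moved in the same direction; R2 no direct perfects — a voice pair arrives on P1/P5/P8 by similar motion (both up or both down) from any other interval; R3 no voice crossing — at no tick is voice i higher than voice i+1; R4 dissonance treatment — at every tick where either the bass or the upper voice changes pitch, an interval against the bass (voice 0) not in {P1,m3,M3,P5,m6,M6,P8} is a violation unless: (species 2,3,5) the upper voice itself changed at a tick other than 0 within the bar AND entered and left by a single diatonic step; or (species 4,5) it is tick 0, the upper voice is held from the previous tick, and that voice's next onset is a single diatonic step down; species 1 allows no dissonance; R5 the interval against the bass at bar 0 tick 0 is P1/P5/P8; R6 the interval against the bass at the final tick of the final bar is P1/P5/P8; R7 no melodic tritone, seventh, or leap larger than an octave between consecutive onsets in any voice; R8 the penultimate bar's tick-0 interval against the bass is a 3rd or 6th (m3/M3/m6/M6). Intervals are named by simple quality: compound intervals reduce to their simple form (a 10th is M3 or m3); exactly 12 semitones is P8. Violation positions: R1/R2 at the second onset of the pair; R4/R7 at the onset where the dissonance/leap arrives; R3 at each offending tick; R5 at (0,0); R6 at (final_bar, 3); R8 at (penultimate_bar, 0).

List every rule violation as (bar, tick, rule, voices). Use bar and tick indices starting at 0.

(0, 0, R5, (0, 2))
(1, 0, R2, (0, 2))
(1, 0, R7, (2,))
(2, 0, R1, (0, 2))
(3, 0, R1, (0, 2))
(3, 0, R3, (1, 2))
(3, 0, R4, (0, 1))
(3, 0, R7, (1,))
(3, 1, R3, (1, 2))
(3, 2, R3, (1, 2))
(3, 3, R3, (1, 2))
(4, 0, R7, (1,))
(4, 0, R7, (2,))
(5, 0, R2, (0, 2))
(5, 0, R7, (1,))
(5, 0, R8, (0, 2))
(6, 3, R6, (0, 2))

bar 0: v0=D3 v1=D4 v2=F4 downbeat m3
bar 1: v0=B2 v1=D3 v2=B3 downbeat P8
bar 2: v0=G2 v1=B2 v2=G3 downbeat P8
bar 3: v0=F2 v1=E4 v2=F3 downbeat P8
bar 4: v0=G2 v1=D3 v2=B3 downbeat M3
bar 5: v0=E3 v1=C4 v2=E4 downbeat P8
bar 6: v0=D3 v1=D4 v2=F4 downbeat m3
  -> R5 @ bar 0 tick 0 v(0, 2): opens on m3
  -> R2 @ bar 1 tick 0 v(0, 2): D3/F4 m3 -> B2/B3 P8 similar
  -> R7 @ bar 1 tick 0 v(2,): F4->B3 leap 6st
  -> R1 @ bar 2 tick 0 v(0, 2): B2/B3 P8 -> G2/G3 P8 similar
  -> R1 @ bar 3 tick 0 v(0, 2): G2/G3 P8 -> F2/F3 P8 similar
  -> R3 @ bar 3 tick 0 v(1, 2): E4 above F3
  -> R4 @ bar 3 tick 0 v(0, 1): F2/E4 M7 untreated
  -> R7 @ bar 3 tick 0 v(1,): B2->E4 leap 17st
  -> R3 @ bar 3 tick 1 v(1, 2): E4 above F3
  -> R3 @ bar 3 tick 2 v(1, 2): E4 above F3
  -> R3 @ bar 3 tick 3 v(1, 2): E4 above F3
  -> R7 @ bar 4 tick 0 v(1,): E4->D3 leap 14st
  -> R7 @ bar 4 tick 0 v(2,): F3->B3 leap 6st
  -> R2 @ bar 5 tick 0 v(0, 2): G2/B3 M3 -> E3/E4 P8 similar
  -> R7 @ bar 5 tick 0 v(1,): D3->C4 leap 10st
  -> R8 @ bar 5 tick 0 v(0, 2): penult P8 not 3rd/6th
  -> R6 @ bar 6 tick 3 v(0, 2): closes on m3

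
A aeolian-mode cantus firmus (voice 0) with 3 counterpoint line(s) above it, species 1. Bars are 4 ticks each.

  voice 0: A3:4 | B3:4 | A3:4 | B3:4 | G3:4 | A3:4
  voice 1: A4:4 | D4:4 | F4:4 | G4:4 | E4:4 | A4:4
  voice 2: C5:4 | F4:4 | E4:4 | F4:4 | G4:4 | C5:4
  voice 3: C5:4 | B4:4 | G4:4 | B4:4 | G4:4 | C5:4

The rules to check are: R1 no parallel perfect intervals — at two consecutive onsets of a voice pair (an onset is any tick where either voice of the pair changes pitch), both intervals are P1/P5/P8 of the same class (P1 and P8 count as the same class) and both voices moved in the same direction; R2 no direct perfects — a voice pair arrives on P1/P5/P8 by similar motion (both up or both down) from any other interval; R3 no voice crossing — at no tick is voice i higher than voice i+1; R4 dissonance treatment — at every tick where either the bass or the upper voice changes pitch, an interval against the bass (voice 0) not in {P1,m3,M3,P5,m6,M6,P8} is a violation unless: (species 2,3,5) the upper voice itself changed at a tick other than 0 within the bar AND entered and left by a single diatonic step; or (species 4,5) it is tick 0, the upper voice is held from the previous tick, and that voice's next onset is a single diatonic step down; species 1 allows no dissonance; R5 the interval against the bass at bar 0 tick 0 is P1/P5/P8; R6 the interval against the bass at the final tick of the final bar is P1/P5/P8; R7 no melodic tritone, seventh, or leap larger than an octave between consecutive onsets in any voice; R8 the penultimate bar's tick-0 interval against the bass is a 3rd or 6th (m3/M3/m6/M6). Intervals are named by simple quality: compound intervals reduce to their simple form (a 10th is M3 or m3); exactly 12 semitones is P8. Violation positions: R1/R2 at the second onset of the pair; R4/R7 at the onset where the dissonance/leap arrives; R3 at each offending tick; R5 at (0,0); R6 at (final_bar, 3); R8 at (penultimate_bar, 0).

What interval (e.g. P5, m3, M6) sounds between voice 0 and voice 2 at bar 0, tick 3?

m3

voice 0=A3 voice 2=C5 -> m3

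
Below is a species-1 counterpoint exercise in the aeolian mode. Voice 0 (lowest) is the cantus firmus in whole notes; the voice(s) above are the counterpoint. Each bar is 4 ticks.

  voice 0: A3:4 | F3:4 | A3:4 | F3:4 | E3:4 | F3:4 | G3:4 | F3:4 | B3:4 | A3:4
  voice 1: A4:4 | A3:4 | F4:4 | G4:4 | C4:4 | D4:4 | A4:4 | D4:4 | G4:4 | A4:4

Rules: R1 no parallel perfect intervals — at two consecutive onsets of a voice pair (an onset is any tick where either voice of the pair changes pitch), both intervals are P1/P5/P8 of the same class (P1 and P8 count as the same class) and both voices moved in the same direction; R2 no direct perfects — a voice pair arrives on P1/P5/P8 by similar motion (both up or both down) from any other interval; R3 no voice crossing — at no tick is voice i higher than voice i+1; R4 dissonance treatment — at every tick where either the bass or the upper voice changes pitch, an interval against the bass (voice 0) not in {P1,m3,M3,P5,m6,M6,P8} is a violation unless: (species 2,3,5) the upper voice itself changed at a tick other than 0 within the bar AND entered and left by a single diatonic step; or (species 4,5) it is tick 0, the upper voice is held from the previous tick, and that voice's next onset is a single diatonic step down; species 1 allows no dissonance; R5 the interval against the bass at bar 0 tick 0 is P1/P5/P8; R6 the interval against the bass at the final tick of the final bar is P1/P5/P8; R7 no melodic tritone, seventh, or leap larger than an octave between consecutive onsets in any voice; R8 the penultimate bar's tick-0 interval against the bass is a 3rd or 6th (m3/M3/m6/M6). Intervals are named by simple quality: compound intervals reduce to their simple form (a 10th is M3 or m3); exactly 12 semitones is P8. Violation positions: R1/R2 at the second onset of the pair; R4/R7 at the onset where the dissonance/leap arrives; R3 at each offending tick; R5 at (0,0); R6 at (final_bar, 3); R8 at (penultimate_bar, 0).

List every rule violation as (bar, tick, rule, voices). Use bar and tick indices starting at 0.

(3, 0, R4, (0, 1))
(6, 0, R4, (0, 1))
(8, 0, R7, (0,))

bar 0: v0=A3 v1=A4 downbeat P8
bar 1: v0=F3 v1=A3 downbeat M3
bar 2: v0=A3 v1=F4 downbeat m6
bar 3: v0=F3 v1=G4 downbeat M2
bar 4: v0=E3 v1=C4 downbeat m6
bar 5: v0=F3 v1=D4 downbeat M6
bar 6: v0=G3 v1=A4 downbeat M2
bar 7: v0=F3 v1=D4 downbeat M6
bar 8: v0=B3 v1=G4 downbeat m6
bar 9: v0=A3 v1=A4 downbeat P8
  -> R4 @ bar 3 tick 0 v(0, 1): F3/G4 M2 untreated
  -> R4 @ bar 6 tick 0 v(0, 1): G3/A4 M2 untreated
  -> R7 @ bar 8 tick 0 v(0,): F3->B3 leap 6st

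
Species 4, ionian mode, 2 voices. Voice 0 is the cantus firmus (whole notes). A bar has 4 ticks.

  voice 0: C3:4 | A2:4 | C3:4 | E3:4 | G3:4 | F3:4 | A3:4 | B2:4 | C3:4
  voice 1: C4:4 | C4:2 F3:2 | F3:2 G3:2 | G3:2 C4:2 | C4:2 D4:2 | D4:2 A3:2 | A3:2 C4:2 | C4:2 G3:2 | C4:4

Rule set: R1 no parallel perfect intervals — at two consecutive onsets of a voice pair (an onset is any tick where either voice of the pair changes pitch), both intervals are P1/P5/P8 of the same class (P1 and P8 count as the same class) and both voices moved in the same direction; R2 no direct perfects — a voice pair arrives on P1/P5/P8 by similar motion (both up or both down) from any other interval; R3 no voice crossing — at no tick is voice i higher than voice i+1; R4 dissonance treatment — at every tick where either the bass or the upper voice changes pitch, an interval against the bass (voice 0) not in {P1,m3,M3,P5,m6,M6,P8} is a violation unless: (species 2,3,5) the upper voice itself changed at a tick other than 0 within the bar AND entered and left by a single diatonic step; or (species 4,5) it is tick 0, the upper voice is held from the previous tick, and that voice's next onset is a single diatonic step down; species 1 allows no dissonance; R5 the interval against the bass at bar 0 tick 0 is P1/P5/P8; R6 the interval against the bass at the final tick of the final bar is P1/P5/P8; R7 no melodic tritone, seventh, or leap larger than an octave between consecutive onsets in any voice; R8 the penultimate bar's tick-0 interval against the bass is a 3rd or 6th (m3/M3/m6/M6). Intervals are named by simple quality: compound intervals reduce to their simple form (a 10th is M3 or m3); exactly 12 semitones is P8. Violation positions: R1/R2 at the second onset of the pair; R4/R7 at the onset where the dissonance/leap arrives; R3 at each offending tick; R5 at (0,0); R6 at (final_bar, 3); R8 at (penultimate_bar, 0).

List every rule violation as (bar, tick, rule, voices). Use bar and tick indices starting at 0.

bar 0: v0=C3 v1=C4 downbeat P8
bar 1: v0=A2 v1=C4 downbeat m3
bar 2: v0=C3 v1=F3 downbeat P4
bar 3: v0=E3 v1=G3 downbeat m3
bar 4: v0=G3 v1=C4 downbeat P4
bar 5: v0=F3 v1=D4 downbeat M6
bar 6: v0=A3 v1=A3 downbeat P1
bar 7: v0=B2 v1=C4 downbeat m2
bar 8: v0=C3 v1=C4 downbeat P8
  -> R4 @ bar 2 tick 0 v(0, 1): C3/F3 P4 untreated
  -> R4 @ bar 4 tick 0 v(0, 1): G3/C4 P4 untreated
  -> R4 @ bar 7 tick 0 v(0, 1): B2/C4 m2 untreated
  -> R7 @ bar 7 tick 0 v(0,): A3->B2 leap 10st
  -> R8 @ bar 7 tick 0 v(0, 1): penult m2 not 3rd/6th
  -> R2 @ bar 8 tick 0 v(0, 1): B2/G3 m6 -> C3/C4 P8 similar

(2, 0, R4, (0, 1))
(4, 0, R4, (0, 1))
(7, 0, R4, (0, 1))
(7, 0, R7, (0,))
(7, 0, R8, (0, 1))
(8, 0, R2, (0, 1))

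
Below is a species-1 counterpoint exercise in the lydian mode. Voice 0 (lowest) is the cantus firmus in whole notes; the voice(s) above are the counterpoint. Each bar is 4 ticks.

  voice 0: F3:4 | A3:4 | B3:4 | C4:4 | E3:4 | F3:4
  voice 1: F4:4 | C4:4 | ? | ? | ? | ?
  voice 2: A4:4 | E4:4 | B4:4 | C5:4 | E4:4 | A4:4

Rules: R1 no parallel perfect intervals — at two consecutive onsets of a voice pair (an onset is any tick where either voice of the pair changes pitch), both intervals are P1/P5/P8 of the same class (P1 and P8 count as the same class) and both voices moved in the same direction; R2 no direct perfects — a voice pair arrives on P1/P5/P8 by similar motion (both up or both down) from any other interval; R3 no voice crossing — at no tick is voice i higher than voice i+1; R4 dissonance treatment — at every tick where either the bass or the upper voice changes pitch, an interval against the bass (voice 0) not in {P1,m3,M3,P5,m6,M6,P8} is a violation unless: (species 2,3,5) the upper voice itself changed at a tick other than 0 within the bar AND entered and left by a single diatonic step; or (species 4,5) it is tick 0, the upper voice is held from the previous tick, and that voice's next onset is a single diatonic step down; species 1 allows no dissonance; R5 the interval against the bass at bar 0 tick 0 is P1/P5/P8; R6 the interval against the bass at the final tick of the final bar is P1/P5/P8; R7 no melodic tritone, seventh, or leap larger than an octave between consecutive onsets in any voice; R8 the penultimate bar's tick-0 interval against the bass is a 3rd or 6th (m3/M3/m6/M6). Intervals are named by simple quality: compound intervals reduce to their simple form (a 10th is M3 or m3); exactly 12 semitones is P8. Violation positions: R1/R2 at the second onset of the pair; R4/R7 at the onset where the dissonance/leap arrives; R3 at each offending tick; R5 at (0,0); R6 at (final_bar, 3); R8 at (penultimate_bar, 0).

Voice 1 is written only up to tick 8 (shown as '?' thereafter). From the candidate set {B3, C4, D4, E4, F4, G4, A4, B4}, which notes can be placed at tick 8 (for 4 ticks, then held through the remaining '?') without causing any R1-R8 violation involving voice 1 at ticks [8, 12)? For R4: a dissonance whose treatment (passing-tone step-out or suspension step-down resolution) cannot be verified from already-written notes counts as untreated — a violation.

B3: legal
C4: violates R4
D4: legal
E4: violates R2,R4
F4: violates R4
G4: legal
A4: violates R4
B4: violates R2,R7

{B3, D4, G4}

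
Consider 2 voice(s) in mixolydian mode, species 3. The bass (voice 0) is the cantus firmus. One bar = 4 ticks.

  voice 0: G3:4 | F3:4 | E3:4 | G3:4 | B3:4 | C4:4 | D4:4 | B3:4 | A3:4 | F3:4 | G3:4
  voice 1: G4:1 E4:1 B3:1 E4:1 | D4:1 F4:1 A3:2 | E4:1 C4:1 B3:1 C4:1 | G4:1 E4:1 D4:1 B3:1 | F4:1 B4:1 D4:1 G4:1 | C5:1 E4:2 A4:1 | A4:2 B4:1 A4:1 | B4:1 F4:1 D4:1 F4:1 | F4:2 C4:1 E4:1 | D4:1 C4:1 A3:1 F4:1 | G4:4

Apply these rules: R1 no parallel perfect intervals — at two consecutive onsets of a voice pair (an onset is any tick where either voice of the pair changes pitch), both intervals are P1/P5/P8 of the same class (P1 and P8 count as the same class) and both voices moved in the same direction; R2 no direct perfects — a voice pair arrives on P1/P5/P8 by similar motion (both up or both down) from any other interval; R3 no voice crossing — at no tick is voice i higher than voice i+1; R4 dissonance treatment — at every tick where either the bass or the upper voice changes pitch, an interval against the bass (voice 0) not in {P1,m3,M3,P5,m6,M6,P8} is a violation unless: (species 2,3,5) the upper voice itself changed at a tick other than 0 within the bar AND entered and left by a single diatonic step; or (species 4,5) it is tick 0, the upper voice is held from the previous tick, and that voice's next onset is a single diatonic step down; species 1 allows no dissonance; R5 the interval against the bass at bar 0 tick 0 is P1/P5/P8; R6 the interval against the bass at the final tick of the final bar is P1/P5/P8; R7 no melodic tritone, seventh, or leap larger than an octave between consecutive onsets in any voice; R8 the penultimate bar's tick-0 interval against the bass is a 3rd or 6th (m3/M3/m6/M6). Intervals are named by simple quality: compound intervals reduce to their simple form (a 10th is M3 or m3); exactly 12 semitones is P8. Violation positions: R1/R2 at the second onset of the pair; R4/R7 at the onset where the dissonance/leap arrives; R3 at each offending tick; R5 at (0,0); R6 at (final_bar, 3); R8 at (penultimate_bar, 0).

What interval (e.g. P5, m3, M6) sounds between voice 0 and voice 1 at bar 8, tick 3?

P5

voice 0=A3 voice 1=E4 -> P5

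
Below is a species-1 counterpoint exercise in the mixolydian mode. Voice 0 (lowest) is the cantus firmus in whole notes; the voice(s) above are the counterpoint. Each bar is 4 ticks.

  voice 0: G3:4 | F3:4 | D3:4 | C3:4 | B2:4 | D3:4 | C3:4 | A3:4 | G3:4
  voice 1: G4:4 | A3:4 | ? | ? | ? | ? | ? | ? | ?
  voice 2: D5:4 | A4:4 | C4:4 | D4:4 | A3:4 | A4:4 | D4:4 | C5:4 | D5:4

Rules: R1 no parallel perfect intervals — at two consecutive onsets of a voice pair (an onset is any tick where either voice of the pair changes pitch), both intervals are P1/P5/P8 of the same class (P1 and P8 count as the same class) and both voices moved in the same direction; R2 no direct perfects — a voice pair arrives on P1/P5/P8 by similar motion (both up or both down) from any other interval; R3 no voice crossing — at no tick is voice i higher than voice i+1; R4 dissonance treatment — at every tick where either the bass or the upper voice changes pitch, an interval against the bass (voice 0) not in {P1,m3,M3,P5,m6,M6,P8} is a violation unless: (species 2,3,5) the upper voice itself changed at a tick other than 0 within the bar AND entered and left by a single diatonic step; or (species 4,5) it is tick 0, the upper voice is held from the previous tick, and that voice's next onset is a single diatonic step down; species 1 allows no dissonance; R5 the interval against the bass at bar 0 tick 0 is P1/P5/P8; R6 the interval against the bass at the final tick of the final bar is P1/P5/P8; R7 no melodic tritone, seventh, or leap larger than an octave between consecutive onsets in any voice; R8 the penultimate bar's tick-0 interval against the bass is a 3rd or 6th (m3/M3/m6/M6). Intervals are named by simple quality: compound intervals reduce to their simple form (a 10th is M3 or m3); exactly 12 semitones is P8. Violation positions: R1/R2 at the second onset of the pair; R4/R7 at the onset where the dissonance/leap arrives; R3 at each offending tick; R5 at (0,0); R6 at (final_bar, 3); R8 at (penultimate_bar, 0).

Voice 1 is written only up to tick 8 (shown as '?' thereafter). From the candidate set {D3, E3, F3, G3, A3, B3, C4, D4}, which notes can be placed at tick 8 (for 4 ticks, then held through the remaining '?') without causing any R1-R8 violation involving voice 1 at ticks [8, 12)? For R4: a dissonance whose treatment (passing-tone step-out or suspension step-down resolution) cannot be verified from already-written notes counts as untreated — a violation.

{A3, B3}

D3: violates R2
E3: violates R4
F3: violates R2
G3: violates R4
A3: legal
B3: legal
C4: violates R4
D4: violates R3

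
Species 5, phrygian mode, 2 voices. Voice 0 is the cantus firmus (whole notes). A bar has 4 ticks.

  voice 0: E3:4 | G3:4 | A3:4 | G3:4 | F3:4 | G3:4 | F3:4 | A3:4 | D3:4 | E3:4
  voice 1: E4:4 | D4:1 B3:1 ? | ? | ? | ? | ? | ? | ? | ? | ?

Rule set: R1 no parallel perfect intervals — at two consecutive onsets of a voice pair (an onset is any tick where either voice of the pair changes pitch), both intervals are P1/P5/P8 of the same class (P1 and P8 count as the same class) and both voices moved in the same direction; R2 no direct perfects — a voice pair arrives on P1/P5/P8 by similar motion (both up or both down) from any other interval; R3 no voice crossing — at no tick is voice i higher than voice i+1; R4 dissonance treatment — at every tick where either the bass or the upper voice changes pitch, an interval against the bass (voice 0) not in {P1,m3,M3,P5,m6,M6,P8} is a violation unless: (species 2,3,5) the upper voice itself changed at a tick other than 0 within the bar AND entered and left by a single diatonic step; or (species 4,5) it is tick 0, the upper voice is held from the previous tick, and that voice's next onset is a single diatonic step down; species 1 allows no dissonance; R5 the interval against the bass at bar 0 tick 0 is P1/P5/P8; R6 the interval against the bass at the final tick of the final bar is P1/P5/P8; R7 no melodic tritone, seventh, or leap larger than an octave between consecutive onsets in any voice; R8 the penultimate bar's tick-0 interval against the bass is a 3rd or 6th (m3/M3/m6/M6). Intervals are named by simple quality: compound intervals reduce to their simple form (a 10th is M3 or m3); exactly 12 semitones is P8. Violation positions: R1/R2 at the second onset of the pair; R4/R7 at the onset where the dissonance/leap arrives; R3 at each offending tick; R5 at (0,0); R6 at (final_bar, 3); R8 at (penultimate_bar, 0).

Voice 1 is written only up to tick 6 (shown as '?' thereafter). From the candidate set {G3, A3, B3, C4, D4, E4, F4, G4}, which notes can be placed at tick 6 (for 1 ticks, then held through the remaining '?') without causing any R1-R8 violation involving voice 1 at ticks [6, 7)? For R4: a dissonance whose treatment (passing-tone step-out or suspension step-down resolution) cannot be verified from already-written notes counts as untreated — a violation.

{B3, D4, E4, G3, G4}

G3: legal
A3: violates R4
B3: legal
C4: violates R4
D4: legal
E4: legal
F4: violates R4,R7
G4: legal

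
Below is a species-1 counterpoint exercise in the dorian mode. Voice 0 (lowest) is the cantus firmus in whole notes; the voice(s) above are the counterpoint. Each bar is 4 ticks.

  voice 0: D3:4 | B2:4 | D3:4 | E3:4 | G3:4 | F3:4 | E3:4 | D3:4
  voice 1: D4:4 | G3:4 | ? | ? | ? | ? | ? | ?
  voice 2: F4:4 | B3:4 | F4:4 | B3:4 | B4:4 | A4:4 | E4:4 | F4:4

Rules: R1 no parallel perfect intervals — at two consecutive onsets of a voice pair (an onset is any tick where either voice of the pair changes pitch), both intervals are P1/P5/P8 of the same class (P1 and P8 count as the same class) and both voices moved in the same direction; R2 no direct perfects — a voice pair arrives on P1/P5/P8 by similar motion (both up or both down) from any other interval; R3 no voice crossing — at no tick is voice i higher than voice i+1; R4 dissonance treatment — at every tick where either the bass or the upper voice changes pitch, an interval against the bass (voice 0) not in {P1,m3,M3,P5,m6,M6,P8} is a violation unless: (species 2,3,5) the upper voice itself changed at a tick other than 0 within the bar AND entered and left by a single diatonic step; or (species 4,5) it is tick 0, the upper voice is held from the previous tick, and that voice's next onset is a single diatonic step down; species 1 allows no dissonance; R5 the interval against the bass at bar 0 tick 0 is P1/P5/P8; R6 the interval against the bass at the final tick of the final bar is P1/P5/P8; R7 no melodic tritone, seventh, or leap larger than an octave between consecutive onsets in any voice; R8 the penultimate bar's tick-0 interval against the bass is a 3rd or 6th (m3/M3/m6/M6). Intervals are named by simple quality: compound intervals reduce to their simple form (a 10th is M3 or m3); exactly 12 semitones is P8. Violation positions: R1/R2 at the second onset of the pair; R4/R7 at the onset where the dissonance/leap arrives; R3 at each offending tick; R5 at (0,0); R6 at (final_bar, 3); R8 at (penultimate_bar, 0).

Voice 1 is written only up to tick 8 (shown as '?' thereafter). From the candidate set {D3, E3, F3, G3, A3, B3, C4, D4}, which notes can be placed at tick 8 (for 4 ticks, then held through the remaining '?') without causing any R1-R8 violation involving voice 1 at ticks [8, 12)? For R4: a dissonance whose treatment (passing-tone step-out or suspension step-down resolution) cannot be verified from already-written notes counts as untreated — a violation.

D3: legal
E3: violates R4
F3: legal
G3: violates R4
A3: violates R2
B3: legal
C4: violates R4
D4: violates R2

{B3, D3, F3}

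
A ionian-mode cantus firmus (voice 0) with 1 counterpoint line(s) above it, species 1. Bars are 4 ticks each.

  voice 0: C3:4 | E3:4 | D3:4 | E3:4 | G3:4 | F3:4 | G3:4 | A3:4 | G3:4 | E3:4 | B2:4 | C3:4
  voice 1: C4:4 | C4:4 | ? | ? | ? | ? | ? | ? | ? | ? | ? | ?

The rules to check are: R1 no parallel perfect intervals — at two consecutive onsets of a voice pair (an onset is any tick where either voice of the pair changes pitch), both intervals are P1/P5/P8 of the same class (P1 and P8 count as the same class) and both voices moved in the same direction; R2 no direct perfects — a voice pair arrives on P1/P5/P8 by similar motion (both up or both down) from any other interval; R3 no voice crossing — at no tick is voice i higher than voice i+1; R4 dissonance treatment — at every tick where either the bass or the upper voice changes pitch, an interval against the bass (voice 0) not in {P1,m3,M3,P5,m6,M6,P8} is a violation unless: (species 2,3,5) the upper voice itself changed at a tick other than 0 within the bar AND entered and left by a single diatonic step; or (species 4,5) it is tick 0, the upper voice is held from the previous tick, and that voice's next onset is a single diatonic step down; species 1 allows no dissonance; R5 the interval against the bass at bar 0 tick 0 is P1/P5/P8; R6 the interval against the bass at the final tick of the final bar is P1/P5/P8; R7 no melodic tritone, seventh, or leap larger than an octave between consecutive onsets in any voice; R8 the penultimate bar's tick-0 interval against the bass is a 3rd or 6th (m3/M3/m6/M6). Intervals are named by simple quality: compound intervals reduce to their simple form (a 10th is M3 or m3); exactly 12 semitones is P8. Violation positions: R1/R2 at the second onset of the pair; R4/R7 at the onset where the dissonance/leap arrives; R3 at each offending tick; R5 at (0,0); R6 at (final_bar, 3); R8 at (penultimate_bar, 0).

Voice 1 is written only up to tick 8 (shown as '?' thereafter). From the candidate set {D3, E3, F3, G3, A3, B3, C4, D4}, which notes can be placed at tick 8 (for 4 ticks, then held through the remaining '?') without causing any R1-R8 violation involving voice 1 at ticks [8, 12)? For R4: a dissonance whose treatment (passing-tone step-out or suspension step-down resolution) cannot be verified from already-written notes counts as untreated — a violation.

{B3, D4, F3}

D3: violates R2,R7
E3: violates R4
F3: legal
G3: violates R4
A3: violates R2
B3: legal
C4: violates R4
D4: legal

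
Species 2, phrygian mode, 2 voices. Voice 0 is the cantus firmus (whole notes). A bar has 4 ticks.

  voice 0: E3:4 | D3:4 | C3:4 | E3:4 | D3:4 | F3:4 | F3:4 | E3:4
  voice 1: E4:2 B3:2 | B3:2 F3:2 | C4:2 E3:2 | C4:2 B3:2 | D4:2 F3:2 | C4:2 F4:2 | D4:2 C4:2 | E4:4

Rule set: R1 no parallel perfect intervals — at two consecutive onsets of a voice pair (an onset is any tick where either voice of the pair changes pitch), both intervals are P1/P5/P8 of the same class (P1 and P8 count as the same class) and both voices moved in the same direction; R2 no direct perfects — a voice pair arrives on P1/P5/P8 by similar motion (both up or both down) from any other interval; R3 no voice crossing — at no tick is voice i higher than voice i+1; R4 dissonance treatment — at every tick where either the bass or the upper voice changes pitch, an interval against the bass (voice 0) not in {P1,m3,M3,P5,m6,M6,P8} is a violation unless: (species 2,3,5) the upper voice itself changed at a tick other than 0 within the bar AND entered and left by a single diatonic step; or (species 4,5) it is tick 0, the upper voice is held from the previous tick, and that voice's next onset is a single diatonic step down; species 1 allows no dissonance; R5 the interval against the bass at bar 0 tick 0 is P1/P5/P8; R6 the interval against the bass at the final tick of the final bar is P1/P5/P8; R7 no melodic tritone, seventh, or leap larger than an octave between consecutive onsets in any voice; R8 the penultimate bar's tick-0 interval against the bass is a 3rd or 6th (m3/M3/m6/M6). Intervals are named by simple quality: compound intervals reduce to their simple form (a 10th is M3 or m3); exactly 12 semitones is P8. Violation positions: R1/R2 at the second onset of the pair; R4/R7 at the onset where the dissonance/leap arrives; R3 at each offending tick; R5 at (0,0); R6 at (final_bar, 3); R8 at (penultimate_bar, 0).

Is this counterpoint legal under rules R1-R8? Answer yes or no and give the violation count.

bar 0: v0=E3 v1=E4 (P8)
bar 1: v0=D3 v1=B3 (M6)
bar 2: v0=C3 v1=C4 (P8)
bar 3: v0=E3 v1=C4 (m6)
bar 4: v0=D3 v1=D4 (P8)
bar 5: v0=F3 v1=C4 (P5)
bar 6: v0=F3 v1=D4 (M6)
bar 7: v0=E3 v1=E4 (P8)
  R7 @ bar1.2: B3->F3 leap 6st
  R2 @ bar5.0: D3/F3 m3 -> F3/C4 P5 similar

No (2 violations)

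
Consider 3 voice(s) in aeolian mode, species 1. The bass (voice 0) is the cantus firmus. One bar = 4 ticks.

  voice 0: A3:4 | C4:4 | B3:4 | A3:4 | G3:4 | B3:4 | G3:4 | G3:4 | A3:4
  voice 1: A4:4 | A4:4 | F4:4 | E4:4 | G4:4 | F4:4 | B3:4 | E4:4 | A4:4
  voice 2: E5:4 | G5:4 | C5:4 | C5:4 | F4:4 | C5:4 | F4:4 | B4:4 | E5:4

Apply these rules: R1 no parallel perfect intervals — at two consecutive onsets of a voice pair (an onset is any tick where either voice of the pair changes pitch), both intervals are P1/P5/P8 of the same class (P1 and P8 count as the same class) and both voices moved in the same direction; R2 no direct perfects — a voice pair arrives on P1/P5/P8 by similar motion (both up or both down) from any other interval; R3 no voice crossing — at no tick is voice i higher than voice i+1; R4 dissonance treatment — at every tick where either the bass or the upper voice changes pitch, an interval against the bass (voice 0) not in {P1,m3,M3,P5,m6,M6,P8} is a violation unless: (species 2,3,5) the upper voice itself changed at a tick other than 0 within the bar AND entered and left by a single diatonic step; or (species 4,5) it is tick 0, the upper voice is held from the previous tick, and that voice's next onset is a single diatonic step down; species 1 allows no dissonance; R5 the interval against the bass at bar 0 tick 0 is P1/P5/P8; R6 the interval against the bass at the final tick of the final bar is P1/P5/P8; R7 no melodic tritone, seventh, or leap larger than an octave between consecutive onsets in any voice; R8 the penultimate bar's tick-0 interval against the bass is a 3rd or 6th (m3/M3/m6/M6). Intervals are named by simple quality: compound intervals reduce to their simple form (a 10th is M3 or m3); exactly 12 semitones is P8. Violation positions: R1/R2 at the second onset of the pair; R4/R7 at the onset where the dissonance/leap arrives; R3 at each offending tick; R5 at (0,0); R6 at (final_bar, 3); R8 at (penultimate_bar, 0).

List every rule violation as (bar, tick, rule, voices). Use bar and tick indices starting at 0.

bar 0: v0=A3 v1=A4 v2=E5 downbeat P5
bar 1: v0=C4 v1=A4 v2=G5 downbeat P5
bar 2: v0=B3 v1=F4 v2=C5 downbeat m2
bar 3: v0=A3 v1=E4 v2=C5 downbeat m3
bar 4: v0=G3 v1=G4 v2=F4 downbeat m7
bar 5: v0=B3 v1=F4 v2=C5 downbeat m2
bar 6: v0=G3 v1=B3 v2=F4 downbeat m7
bar 7: v0=G3 v1=E4 v2=B4 downbeat M3
bar 8: v0=A3 v1=A4 v2=E5 downbeat P5
  -> R1 @ bar 1 tick 0 v(0, 2): A3/E5 P5 -> C4/G5 P5 similar
  -> R2 @ bar 2 tick 0 v(1, 2): A4/G5 m7 -> F4/C5 P5 similar
  -> R4 @ bar 2 tick 0 v(0, 1): B3/F4 TT untreated
  -> R4 @ bar 2 tick 0 v(0, 2): B3/C5 m2 untreated
  -> R2 @ bar 3 tick 0 v(0, 1): B3/F4 TT -> A3/E4 P5 similar
  -> R3 @ bar 4 tick 0 v(1, 2): G4 above F4
  -> R4 @ bar 4 tick 0 v(0, 2): G3/F4 m7 untreated
  -> R3 @ bar 4 tick 1 v(1, 2): G4 above F4
  -> R3 @ bar 4 tick 2 v(1, 2): G4 above F4
  -> R3 @ bar 4 tick 3 v(1, 2): G4 above F4
  -> R4 @ bar 5 tick 0 v(0, 1): B3/F4 TT untreated
  -> R4 @ bar 5 tick 0 v(0, 2): B3/C5 m2 untreated
  -> R4 @ bar 6 tick 0 v(0, 2): G3/F4 m7 untreated
  -> R7 @ bar 6 tick 0 v(1,): F4->B3 leap 6st
  -> R2 @ bar 7 tick 0 v(1, 2): B3/F4 TT -> E4/B4 P5 similar
  -> R7 @ bar 7 tick 0 v(2,): F4->B4 leap 6st
  -> R1 @ bar 8 tick 0 v(1, 2): E4/B4 P5 -> A4/E5 P5 similar
  -> R2 @ bar 8 tick 0 v(0, 1): G3/E4 M6 -> A3/A4 P8 similar
  -> R2 @ bar 8 tick 0 v(0, 2): G3/B4 M3 -> A3/E5 P5 similar

(1, 0, R1, (0, 2))
(2, 0, R2, (1, 2))
(2, 0, R4, (0, 1))
(2, 0, R4, (0, 2))
(3, 0, R2, (0, 1))
(4, 0, R3, (1, 2))
(4, 0, R4, (0, 2))
(4, 1, R3, (1, 2))
(4, 2, R3, (1, 2))
(4, 3, R3, (1, 2))
(5, 0, R4, (0, 1))
(5, 0, R4, (0, 2))
(6, 0, R4, (0, 2))
(6, 0, R7, (1,))
(7, 0, R2, (1, 2))
(7, 0, R7, (2,))
(8, 0, R1, (1, 2))
(8, 0, R2, (0, 1))
(8, 0, R2, (0, 2))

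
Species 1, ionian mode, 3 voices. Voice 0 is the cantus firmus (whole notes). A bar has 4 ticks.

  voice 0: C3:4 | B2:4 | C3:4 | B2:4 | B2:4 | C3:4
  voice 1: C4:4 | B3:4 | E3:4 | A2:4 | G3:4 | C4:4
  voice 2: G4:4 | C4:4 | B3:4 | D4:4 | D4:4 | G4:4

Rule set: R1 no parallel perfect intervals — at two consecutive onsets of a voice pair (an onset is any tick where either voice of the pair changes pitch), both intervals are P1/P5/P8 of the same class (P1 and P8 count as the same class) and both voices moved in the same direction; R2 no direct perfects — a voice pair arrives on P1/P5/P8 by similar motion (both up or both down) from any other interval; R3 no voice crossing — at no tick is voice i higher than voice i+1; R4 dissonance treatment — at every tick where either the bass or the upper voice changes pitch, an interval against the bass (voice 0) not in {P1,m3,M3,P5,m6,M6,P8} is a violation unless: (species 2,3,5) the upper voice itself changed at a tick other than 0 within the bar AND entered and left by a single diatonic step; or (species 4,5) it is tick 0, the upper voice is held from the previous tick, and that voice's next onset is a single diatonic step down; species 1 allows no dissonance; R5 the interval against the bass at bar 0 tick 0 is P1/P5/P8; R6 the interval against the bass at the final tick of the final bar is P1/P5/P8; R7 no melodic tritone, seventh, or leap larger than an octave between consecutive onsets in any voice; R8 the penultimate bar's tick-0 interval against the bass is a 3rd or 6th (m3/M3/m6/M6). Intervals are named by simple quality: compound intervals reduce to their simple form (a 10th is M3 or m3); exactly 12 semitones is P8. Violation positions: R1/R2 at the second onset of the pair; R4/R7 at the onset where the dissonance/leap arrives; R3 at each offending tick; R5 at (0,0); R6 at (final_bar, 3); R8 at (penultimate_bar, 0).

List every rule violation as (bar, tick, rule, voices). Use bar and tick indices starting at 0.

bar 0: v0=C3 v1=C4 v2=G4 downbeat P5
bar 1: v0=B2 v1=B3 v2=C4 downbeat m2
bar 2: v0=C3 v1=E3 v2=B3 downbeat M7
bar 3: v0=B2 v1=A2 v2=D4 downbeat m3
bar 4: v0=B2 v1=G3 v2=D4 downbeat m3
bar 5: v0=C3 v1=C4 v2=G4 downbeat P5
  -> R1 @ bar 1 tick 0 v(0, 1): C3/C4 P8 -> B2/B3 P8 similar
  -> R4 @ bar 1 tick 0 v(0, 2): B2/C4 m2 untreated
  -> R2 @ bar 2 tick 0 v(1, 2): B3/C4 m2 -> E3/B3 P5 similar
  -> R4 @ bar 2 tick 0 v(0, 2): C3/B3 M7 untreated
  -> R3 @ bar 3 tick 0 v(0, 1): B2 above A2
  -> R4 @ bar 3 tick 0 v(0, 1): B2/A2 M2 untreated
  -> R3 @ bar 3 tick 1 v(0, 1): B2 above A2
  -> R3 @ bar 3 tick 2 v(0, 1): B2 above A2
  -> R3 @ bar 3 tick 3 v(0, 1): B2 above A2
  -> R7 @ bar 4 tick 0 v(1,): A2->G3 leap 10st
  -> R1 @ bar 5 tick 0 v(1, 2): G3/D4 P5 -> C4/G4 P5 similar
  -> R2 @ bar 5 tick 0 v(0, 1): B2/G3 m6 -> C3/C4 P8 similar
  -> R2 @ bar 5 tick 0 v(0, 2): B2/D4 m3 -> C3/G4 P5 similar

(1, 0, R1, (0, 1))
(1, 0, R4, (0, 2))
(2, 0, R2, (1, 2))
(2, 0, R4, (0, 2))
(3, 0, R3, (0, 1))
(3, 0, R4, (0, 1))
(3, 1, R3, (0, 1))
(3, 2, R3, (0, 1))
(3, 3, R3, (0, 1))
(4, 0, R7, (1,))
(5, 0, R1, (1, 2))
(5, 0, R2, (0, 1))
(5, 0, R2, (0, 2))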